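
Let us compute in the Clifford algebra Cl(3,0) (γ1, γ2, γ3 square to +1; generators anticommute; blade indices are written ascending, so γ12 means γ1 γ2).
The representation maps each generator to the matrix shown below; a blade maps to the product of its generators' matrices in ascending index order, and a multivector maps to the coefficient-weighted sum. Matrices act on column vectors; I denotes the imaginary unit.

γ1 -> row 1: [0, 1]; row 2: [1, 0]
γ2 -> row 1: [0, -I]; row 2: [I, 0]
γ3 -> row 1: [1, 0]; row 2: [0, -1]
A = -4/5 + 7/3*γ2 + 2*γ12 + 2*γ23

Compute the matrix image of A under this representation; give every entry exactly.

Bivector images (products of the table entries): rho(γ12) = rho(γ1)rho(γ2) = row 1: [I, 0]; row 2: [0, -I]; rho(γ23) = rho(γ2)rho(γ3) = row 1: [0, I]; row 2: [I, 0].
M = (-4/5)*1 + (7/3)*rho(γ2) + (2)*rho(γ12) + (2)*rho(γ23), summed entrywise (1 is the identity matrix):
Answer: row 1: [-4/5 + 2*I, -I/3]; row 2: [13*I/3, -4/5 - 2*I]


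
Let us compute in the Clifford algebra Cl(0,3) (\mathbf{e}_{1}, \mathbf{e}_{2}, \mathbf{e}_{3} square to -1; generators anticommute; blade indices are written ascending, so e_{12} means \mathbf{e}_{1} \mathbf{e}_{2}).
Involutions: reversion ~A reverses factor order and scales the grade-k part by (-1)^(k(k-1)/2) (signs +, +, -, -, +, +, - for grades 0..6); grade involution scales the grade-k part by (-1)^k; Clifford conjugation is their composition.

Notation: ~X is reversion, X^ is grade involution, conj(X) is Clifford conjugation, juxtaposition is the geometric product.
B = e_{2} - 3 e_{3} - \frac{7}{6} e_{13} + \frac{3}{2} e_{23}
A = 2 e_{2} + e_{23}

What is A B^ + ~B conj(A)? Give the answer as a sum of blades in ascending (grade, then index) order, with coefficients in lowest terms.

first term: \frac{1}{2} - 3 e_{2} - 4 e_{3} + \frac{7}{6} e_{12} + 6 e_{23} + \frac{7}{3} e_{123}
second term: \frac{1}{2} + 3 e_{2} + 4 e_{3} - \frac{7}{6} e_{12} - 6 e_{23} + \frac{7}{3} e_{123}
Answer: 1 + \frac{14}{3} e_{123}


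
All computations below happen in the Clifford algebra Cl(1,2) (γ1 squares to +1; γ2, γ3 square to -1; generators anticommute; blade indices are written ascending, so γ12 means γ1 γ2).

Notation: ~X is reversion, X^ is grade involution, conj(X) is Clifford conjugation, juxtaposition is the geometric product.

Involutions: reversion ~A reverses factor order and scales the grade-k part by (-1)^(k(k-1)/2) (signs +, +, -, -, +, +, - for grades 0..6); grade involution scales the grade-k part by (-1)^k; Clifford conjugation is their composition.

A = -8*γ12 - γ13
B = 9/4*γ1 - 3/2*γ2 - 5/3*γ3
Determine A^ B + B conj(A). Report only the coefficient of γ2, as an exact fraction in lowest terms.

first term: -41/3*γ1 + 18*γ2 + 9/4*γ3 + 71/6*γ123
second term: -41/3*γ1 + 18*γ2 + 9/4*γ3 - 71/6*γ123
Answer: 36


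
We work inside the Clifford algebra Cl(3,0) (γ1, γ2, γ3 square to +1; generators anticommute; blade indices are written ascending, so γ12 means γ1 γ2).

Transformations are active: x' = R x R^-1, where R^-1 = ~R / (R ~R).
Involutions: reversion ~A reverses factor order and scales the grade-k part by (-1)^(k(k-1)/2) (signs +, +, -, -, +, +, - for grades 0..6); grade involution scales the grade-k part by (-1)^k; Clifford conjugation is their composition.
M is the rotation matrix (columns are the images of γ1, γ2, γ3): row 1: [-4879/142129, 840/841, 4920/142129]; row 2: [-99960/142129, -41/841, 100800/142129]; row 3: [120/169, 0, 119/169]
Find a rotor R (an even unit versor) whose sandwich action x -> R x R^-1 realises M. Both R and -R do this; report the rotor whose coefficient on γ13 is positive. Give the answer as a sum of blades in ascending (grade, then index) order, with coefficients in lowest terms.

Method: write R = a + b12*γ12 + b13*γ13 + b23*γ23 with a^2 + b12^2 + b13^2 + b23^2 = 1 (so R^-1 = ~R). Expanding the columns R e_j ~R gives tr M = 4a^2 - 1 and, from the antisymmetric part, M21 - M12 = -4a*b12, M13 - M31 = 4a*b13, M32 - M23 = -4a*b23.
Here tr M = 88271/142129, so a^2 = (1 + tr M)/4 = 57600/142129 and a = ±240/377. Taking a = 240/377: M21 - M12 = -241920/142129, M13 - M31 = -96000/142129, M32 - M23 = -100800/142129, giving b12 = 252/377, b13 = -100/377, b23 = 105/377, i.e. R = 240/377 + 252/377*γ12 - 100/377*γ13 + 105/377*γ23.
Its γ13 coefficient is negative, so report the other preimage -R.
Answer: -240/377 - 252/377*γ12 + 100/377*γ13 - 105/377*γ23. Sheet selection: the two-to-one cover makes ±R indistinguishable at the matrix level (trace 88271/142129), so uniqueness comes from the required sign on γ13.


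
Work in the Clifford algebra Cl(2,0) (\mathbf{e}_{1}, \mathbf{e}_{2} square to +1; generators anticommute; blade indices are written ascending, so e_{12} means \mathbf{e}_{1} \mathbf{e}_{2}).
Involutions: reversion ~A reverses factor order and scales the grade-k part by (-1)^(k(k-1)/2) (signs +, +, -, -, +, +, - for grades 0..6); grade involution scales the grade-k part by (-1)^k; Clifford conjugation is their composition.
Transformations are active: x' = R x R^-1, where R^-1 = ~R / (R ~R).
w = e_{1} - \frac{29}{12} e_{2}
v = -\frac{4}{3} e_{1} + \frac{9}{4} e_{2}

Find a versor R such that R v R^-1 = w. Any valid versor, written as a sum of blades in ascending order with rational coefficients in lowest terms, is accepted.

R = v + w = -\frac{1}{3} e_{1} - \frac{1}{6} e_{2} works: the equal norms (\frac{985}{144}) guarantee its sandwich swaps v into w.
Answer: -\frac{1}{3} e_{1} - \frac{1}{6} e_{2}


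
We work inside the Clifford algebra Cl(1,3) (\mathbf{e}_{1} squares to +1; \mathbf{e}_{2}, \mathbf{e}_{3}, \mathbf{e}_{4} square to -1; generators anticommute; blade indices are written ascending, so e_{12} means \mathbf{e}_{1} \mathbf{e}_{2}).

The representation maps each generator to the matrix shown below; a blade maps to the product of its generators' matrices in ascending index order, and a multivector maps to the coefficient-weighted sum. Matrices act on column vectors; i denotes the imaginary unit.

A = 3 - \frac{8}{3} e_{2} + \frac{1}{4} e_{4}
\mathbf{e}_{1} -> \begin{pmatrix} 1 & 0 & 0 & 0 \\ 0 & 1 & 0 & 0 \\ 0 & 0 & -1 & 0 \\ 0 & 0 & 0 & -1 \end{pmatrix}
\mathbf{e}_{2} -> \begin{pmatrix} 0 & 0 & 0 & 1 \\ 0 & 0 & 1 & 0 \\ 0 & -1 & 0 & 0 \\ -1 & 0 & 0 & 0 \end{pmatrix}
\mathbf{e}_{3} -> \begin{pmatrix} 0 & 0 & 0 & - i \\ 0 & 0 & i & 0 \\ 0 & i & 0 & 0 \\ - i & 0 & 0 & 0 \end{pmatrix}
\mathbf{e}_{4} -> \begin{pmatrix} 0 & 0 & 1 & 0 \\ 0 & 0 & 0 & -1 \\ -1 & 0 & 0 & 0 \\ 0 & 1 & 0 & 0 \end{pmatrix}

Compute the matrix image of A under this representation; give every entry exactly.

M = (3)*1 + (-\frac{8}{3})*rho(e_{2}) + (\frac{1}{4})*rho(e_{4}), summed entrywise (1 is the identity matrix):
Answer: \begin{pmatrix} 3 & 0 & \frac{1}{4} & - \frac{8}{3} \\ 0 & 3 & - \frac{8}{3} & - \frac{1}{4} \\ - \frac{1}{4} & \frac{8}{3} & 3 & 0 \\ \frac{8}{3} & \frac{1}{4} & 0 & 3 \end{pmatrix}


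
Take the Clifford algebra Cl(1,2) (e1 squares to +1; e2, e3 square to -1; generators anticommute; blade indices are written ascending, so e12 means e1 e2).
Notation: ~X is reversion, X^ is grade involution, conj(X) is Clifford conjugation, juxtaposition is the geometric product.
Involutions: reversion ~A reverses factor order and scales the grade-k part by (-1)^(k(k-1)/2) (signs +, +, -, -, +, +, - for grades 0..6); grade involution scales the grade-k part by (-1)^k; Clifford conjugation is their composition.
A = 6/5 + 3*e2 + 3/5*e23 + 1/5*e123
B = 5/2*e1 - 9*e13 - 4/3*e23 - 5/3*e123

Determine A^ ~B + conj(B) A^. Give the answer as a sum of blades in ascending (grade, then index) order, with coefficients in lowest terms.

first term: -7/15 + 34/15*e1 + 9/5*e2 + 4*e3 + 21/10*e12 + 29/5*e13 + 11/10*e23 + 61/2*e123
second term: -17/15 - 26/15*e1 + 9/5*e2 - 4*e3 + 129/10*e12 + 79/5*e13 + 21/10*e23 + 47/2*e123
Answer: -8/5 + 8/15*e1 + 18/5*e2 + 15*e12 + 108/5*e13 + 16/5*e23 + 54*e123


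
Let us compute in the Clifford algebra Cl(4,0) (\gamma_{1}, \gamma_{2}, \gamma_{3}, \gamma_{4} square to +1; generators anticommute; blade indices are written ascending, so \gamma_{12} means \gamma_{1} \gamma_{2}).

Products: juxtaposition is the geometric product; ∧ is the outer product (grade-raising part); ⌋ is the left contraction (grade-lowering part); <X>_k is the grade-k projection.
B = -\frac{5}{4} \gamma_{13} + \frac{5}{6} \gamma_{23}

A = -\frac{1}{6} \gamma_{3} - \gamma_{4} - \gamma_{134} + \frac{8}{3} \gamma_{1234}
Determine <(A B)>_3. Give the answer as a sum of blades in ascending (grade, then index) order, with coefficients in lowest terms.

step 1: -\frac{5}{24} \gamma_{1} + \frac{5}{36} \gamma_{2} - \frac{5}{4} \gamma_{4} - \frac{20}{9} \gamma_{14} - \frac{10}{3} \gamma_{24} + \frac{5}{6} \gamma_{124} + \frac{5}{4} \gamma_{134} - \frac{5}{6} \gamma_{234}
step 2: \frac{5}{6} \gamma_{124} + \frac{5}{4} \gamma_{134} - \frac{5}{6} \gamma_{234}
Answer: \frac{5}{6} \gamma_{124} + \frac{5}{4} \gamma_{134} - \frac{5}{6} \gamma_{234}


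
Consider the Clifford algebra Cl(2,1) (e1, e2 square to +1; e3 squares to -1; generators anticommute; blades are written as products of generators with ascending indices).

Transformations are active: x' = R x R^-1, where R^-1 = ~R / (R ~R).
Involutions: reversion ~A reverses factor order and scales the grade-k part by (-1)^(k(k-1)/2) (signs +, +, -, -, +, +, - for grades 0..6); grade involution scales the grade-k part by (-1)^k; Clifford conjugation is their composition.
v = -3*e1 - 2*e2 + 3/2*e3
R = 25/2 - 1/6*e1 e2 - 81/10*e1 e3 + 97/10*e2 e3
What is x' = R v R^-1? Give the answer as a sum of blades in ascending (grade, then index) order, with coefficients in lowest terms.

~R = 25/2 + 1/6*e1 e2 + 81/10*e1 e3 - 97/10*e2 e3, and R ~R = -154/45, so R^-1 = ~R / (-154/45).
R v = -1501/60*e1 - 801/20*e2 + 277/20*e3 - 911/20*e1 e2 e3
Answer: -7971/110*e1 + 1579/20*e2 - 4713/44*e3


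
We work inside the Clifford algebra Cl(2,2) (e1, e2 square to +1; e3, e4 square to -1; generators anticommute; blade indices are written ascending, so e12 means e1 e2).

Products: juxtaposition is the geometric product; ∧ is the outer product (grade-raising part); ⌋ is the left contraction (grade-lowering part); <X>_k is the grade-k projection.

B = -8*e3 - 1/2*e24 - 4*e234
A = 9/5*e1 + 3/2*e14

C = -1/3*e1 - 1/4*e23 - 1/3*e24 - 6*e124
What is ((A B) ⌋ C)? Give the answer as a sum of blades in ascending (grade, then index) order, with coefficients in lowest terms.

step 1: -3/4*e12 - 72/5*e13 + 6*e123 - 9/10*e124 + 12*e134 - 36/5*e1234
step 2: 27/5 - 9/2*e4
Answer: 27/5 - 9/2*e4


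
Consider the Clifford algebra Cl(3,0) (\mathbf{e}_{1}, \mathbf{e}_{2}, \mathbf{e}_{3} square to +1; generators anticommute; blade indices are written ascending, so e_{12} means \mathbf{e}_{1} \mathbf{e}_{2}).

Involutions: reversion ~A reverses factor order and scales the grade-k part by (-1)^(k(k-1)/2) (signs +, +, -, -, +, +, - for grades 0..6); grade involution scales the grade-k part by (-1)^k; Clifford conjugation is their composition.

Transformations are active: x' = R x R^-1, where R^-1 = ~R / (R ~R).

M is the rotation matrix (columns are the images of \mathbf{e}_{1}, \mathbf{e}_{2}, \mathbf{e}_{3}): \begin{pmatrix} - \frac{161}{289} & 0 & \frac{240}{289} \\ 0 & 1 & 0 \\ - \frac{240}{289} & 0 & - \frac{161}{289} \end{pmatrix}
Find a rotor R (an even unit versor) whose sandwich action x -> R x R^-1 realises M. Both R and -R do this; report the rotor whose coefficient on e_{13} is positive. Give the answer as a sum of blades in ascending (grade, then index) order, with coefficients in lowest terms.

Method: write R = a + b12*e_{12} + b13*e_{13} + b23*e_{23} with a^2 + b12^2 + b13^2 + b23^2 = 1 (so R^-1 = ~R). Expanding the columns R e_j ~R gives tr M = 4a^2 - 1 and, from the antisymmetric part, M21 - M12 = -4a*b12, M13 - M31 = 4a*b13, M32 - M23 = -4a*b23.
Here tr M = -\frac{33}{289}, so a^2 = (1 + tr M)/4 = \frac{64}{289} and a = ±\frac{8}{17}. Taking a = \frac{8}{17}: M21 - M12 = 0, M13 - M31 = \frac{480}{289}, M32 - M23 = 0, giving b12 = 0, b13 = \frac{15}{17}, b23 = 0, i.e. R = \frac{8}{17} + \frac{15}{17} e_{13}.
Its e_{13} coefficient is already positive.
Answer: \frac{8}{17} + \frac{15}{17} e_{13}. Recall the cover is two-to-one: with M of trace -\frac{33}{289}, both preimages act alike, and the stated e_{13} sign chooses the sheet.


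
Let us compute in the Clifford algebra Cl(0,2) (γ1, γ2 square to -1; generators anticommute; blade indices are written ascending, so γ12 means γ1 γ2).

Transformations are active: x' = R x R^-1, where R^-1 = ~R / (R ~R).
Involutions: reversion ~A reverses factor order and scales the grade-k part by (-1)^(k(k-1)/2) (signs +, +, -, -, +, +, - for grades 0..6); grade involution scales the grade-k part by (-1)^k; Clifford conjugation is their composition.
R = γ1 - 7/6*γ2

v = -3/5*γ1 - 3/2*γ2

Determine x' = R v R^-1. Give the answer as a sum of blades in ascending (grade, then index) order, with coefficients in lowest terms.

~R = γ1 - 7/6*γ2, and R ~R = -85/36, so R^-1 = ~R / (-85/36).
R v = -23/20 - 11/5*γ12
Answer: 669/425*γ1 + 309/850*γ2


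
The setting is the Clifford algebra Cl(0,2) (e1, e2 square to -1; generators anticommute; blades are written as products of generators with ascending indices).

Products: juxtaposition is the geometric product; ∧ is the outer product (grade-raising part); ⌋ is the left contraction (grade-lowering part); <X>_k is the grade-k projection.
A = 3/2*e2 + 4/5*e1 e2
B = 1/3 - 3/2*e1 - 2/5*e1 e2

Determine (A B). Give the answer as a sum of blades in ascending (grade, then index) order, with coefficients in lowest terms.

step 1: 8/25 - 3/5*e1 - 7/10*e2 + 151/60*e1 e2
Answer: 8/25 - 3/5*e1 - 7/10*e2 + 151/60*e1 e2


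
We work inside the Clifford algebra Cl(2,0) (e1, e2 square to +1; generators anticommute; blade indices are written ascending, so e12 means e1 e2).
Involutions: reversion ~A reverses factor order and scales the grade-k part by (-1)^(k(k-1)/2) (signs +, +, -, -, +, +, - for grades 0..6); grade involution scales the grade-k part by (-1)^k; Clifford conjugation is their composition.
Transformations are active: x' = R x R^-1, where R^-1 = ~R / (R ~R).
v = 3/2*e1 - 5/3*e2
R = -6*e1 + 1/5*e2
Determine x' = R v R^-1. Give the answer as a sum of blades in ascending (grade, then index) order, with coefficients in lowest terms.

~R = -6*e1 + 1/5*e2, and R ~R = 901/25, so R^-1 = ~R / (901/25).
R v = -28/3 + 97/10*e12
Answer: 2897/1802*e1 + 4225/2703*e2


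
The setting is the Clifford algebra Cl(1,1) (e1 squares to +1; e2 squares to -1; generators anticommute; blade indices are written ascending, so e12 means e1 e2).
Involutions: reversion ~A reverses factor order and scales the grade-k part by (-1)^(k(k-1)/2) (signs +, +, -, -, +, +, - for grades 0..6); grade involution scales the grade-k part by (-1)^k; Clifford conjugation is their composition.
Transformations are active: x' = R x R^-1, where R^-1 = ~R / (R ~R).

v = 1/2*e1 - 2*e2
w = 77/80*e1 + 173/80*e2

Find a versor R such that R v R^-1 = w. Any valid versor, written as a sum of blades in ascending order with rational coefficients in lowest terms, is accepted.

Construction: equal norms (both -15/4) license R = v + w = 117/80*e1 + 13/80*e2 — nothing changes along that direction, while (v - w)/2 changes sign, so v maps onto w.
Answer: 117/80*e1 + 13/80*e2


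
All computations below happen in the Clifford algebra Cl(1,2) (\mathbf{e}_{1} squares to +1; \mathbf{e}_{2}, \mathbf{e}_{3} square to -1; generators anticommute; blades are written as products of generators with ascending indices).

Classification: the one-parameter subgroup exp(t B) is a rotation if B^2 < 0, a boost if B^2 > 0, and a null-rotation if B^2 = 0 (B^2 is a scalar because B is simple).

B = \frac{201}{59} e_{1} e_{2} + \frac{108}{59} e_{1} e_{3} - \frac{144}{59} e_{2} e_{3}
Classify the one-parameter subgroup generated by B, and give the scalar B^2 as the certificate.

B^2 term by term: the squares give (\frac{201}{59})^2*(e_{1} e_{2})^2 + (\frac{108}{59})^2*(e_{1} e_{3})^2 + (-\frac{144}{59})^2*(e_{2} e_{3})^2 = \frac{40401}{3481}*(+1) + \frac{11664}{3481}*(+1) + \frac{20736}{3481}*(-1) = 9 (each basis 2-blade squares to minus the product of its generators' squares); cross terms between blades sharing an index anticommute and cancel. So B^2 = 9.
Answer: boost, certificate B^2 = 9. The invariant at work: B^2 = 9 is unchanged by conjugation, hence its sign classifies the subgroup whatever basis B is written in.


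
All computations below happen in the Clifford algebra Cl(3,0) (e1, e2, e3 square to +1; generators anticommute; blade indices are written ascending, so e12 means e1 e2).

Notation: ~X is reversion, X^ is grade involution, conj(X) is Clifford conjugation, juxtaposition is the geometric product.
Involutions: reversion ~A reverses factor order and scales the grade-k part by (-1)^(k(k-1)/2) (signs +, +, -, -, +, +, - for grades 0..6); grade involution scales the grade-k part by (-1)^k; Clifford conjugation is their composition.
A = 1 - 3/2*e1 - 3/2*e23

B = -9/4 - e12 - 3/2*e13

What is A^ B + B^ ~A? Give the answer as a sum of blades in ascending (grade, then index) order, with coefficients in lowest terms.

first term: -9/4 - 27/8*e1 - 3/2*e2 - 9/4*e3 + 5/4*e12 - 3*e13 + 27/8*e23
second term: -9/4 + 27/8*e1 - 3/2*e2 - 9/4*e3 + 5/4*e12 - 3*e13 - 27/8*e23
Answer: -9/2 - 3*e2 - 9/2*e3 + 5/2*e12 - 6*e13


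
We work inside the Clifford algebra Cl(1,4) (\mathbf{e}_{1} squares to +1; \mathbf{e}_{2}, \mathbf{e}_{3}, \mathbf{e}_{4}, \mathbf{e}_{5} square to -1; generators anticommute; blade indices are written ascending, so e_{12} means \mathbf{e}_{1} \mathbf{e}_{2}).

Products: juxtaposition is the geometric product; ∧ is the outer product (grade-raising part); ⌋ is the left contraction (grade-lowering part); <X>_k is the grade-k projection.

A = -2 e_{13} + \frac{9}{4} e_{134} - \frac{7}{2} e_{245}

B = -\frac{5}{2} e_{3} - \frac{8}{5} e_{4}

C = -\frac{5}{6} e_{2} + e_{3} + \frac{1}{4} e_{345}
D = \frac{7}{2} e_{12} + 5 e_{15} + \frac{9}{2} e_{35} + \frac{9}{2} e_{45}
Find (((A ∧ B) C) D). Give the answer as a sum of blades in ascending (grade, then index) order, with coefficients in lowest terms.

step 1: \frac{16}{5} e_{134} + \frac{35}{4} e_{2345}
step 2: \frac{35}{16} e_{2} + \frac{16}{5} e_{14} - \frac{4}{5} e_{15} - \frac{35}{4} e_{245} - \frac{175}{24} e_{345} - \frac{8}{3} e_{1234}
step 3: -4 + \frac{245}{32} e_{1} + \frac{315}{8} e_{2} + \frac{525}{16} e_{3} - \frac{525}{16} e_{4} - \frac{18}{5} e_{13} - \frac{18}{5} e_{14} - \frac{72}{5} e_{15} + \frac{56}{5} e_{24} - \frac{14}{5} e_{25} - \frac{28}{3} e_{34} - 16 e_{45} - \frac{175}{4} e_{124} - \frac{175}{16} e_{125} - \frac{875}{24} e_{134} - \frac{245}{8} e_{145} + \frac{315}{8} e_{234} + \frac{315}{32} e_{235} + \frac{315}{32} e_{245} + 12 e_{1235} - 12 e_{1245} - \frac{72}{5} e_{1345} + \frac{40}{3} e_{2345} - \frac{1225}{48} e_{12345}
Answer: -4 + \frac{245}{32} e_{1} + \frac{315}{8} e_{2} + \frac{525}{16} e_{3} - \frac{525}{16} e_{4} - \frac{18}{5} e_{13} - \frac{18}{5} e_{14} - \frac{72}{5} e_{15} + \frac{56}{5} e_{24} - \frac{14}{5} e_{25} - \frac{28}{3} e_{34} - 16 e_{45} - \frac{175}{4} e_{124} - \frac{175}{16} e_{125} - \frac{875}{24} e_{134} - \frac{245}{8} e_{145} + \frac{315}{8} e_{234} + \frac{315}{32} e_{235} + \frac{315}{32} e_{245} + 12 e_{1235} - 12 e_{1245} - \frac{72}{5} e_{1345} + \frac{40}{3} e_{2345} - \frac{1225}{48} e_{12345}


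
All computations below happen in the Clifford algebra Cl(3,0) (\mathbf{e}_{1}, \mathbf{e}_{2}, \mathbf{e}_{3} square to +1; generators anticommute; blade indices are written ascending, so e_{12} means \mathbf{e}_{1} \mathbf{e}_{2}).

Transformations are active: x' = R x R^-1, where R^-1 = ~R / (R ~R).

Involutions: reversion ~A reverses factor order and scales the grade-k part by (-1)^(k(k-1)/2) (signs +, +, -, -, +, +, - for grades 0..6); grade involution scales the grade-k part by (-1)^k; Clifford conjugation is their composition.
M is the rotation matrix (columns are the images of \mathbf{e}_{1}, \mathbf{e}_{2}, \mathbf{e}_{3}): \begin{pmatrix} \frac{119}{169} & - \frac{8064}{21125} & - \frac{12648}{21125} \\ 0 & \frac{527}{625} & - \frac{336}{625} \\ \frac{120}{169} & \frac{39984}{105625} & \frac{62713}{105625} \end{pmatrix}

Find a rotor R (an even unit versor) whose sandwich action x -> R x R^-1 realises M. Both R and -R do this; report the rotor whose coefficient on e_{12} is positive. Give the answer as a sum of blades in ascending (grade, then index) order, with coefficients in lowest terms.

Method: write R = a + b12*e_{12} + b13*e_{13} + b23*e_{23} with a^2 + b12^2 + b13^2 + b23^2 = 1 (so R^-1 = ~R). Expanding the columns R e_j ~R gives tr M = 4a^2 - 1 and, from the antisymmetric part, M21 - M12 = -4a*b12, M13 - M31 = 4a*b13, M32 - M23 = -4a*b23.
Here tr M = \frac{226151}{105625}, so a^2 = (1 + tr M)/4 = \frac{82944}{105625} and a = ±\frac{288}{325}. Taking a = \frac{288}{325}: M21 - M12 = \frac{8064}{21125}, M13 - M31 = -\frac{27648}{21125}, M32 - M23 = \frac{96768}{105625}, giving b12 = -\frac{7}{65}, b13 = -\frac{24}{65}, b23 = -\frac{84}{325}, i.e. R = \frac{288}{325} - \frac{7}{65} e_{12} - \frac{24}{65} e_{13} - \frac{84}{325} e_{23}.
Its e_{12} coefficient is negative, so report the other preimage -R.
Answer: -\frac{288}{325} + \frac{7}{65} e_{12} + \frac{24}{65} e_{13} + \frac{84}{325} e_{23}. Note: both R and -R realise this M (trace \frac{226151}{105625}); the covering map identifies them, and the e_{12}-coefficient sign is the tie-breaker.


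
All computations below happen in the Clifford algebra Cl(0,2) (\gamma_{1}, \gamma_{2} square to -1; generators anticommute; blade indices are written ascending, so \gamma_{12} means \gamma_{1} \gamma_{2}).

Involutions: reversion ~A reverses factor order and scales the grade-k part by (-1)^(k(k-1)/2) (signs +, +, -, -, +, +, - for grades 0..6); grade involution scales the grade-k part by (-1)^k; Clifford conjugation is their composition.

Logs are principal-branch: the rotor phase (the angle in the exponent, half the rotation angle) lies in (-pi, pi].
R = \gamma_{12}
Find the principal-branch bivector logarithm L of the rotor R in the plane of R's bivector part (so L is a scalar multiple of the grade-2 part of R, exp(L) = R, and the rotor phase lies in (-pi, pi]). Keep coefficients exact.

The scalar part of R is 0, which pins the rotor phase on the principal branch; dividing the bivector part by the sine of that phase recovers the unit plane, and L is the phase times that plane.
Concretely: cos(phase) = 0 gives phase = ±\frac{\pi}{2}, and since phase/sin(phase) is even the sign is immaterial: L = (phase/sin(phase)) * <R>_2 = (\frac{\pi}{2}) * <R>_2.
Answer: \frac{\pi}{2} \gamma_{12}


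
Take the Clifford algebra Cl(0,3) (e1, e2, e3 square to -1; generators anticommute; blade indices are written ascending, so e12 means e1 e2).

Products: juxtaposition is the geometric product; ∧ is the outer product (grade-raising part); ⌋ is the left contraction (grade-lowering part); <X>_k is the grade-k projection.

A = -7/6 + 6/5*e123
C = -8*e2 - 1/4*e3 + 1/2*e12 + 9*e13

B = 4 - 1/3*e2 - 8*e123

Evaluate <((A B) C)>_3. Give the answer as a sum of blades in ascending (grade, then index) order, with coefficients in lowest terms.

step 1: -214/15 + 7/18*e2 - 2/5*e13 + 212/15*e123
step 2: 302/45 + 17/180*e1 + 724/3*e2 - 7/2*e3 - 18/5*e12 - 3622/15*e13 + 37/360*e23 - 67/10*e123
step 3: -67/10*e123
Answer: -67/10*e123


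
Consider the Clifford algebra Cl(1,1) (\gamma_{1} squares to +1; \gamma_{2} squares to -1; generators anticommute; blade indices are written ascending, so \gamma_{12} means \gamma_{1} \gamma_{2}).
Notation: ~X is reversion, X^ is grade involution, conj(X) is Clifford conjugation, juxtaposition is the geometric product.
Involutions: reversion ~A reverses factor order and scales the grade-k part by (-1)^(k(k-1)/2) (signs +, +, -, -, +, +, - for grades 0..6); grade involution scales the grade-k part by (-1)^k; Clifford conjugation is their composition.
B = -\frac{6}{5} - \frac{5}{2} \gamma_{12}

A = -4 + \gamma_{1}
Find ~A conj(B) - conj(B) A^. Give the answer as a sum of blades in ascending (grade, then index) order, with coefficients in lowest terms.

first term: \frac{24}{5} - \frac{6}{5} \gamma_{1} + \frac{5}{2} \gamma_{2} - 10 \gamma_{12}
second term: \frac{24}{5} + \frac{6}{5} \gamma_{1} + \frac{5}{2} \gamma_{2} - 10 \gamma_{12}
Answer: -\frac{12}{5} \gamma_{1}


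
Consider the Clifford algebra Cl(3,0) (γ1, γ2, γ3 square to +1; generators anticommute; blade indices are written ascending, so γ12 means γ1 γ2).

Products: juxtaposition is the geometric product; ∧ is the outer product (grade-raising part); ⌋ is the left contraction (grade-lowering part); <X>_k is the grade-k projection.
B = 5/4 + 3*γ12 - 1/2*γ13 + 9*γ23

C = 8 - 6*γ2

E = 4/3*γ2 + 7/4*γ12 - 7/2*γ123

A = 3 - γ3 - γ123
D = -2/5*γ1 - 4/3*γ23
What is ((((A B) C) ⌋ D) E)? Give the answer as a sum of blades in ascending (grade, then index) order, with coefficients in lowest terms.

step 1: 15/4 + 17/2*γ1 + 19/2*γ2 + 7/4*γ3 + 9*γ12 - 3/2*γ13 + 27*γ23 - 17/4*γ123
step 2: -27 + 14*γ1 + 107/2*γ2 + 176*γ3 + 21*γ12 - 75/2*γ13 + 453/2*γ23 - 43*γ123
step 3: 1482/5 + 54/5*γ1 + 704/3*γ2 - 214/3*γ3 + 36*γ23
step 4: 2816/9 - 854/3*γ1 + 4141/10*γ2 - 48*γ3 + 23483/30*γ12 + 2275/3*γ13 + 2579/45*γ23 - 34867/30*γ123
Answer: 2816/9 - 854/3*γ1 + 4141/10*γ2 - 48*γ3 + 23483/30*γ12 + 2275/3*γ13 + 2579/45*γ23 - 34867/30*γ123


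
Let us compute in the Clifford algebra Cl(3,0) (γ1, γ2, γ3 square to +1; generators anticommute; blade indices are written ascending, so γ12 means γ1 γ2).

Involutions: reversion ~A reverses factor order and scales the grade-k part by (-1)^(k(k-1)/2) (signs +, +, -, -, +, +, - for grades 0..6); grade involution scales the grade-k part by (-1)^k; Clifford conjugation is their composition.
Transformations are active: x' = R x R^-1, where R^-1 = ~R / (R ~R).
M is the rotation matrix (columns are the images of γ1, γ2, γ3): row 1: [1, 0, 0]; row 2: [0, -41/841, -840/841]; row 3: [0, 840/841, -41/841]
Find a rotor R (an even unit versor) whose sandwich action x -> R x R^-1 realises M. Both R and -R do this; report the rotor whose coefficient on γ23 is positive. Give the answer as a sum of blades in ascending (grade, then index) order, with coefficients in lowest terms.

Method: write R = a + b12*γ12 + b13*γ13 + b23*γ23 with a^2 + b12^2 + b13^2 + b23^2 = 1 (so R^-1 = ~R). Expanding the columns R e_j ~R gives tr M = 4a^2 - 1 and, from the antisymmetric part, M21 - M12 = -4a*b12, M13 - M31 = 4a*b13, M32 - M23 = -4a*b23.
Here tr M = 759/841, so a^2 = (1 + tr M)/4 = 400/841 and a = ±20/29. Taking a = 20/29: M21 - M12 = 0, M13 - M31 = 0, M32 - M23 = 1680/841, giving b12 = 0, b13 = 0, b23 = -21/29, i.e. R = 20/29 - 21/29*γ23.
Its γ23 coefficient is negative, so report the other preimage -R.
Answer: -20/29 + 21/29*γ23. Sheet selection: the two-to-one cover makes ±R indistinguishable at the matrix level (trace 759/841), so uniqueness comes from the required sign on γ23.


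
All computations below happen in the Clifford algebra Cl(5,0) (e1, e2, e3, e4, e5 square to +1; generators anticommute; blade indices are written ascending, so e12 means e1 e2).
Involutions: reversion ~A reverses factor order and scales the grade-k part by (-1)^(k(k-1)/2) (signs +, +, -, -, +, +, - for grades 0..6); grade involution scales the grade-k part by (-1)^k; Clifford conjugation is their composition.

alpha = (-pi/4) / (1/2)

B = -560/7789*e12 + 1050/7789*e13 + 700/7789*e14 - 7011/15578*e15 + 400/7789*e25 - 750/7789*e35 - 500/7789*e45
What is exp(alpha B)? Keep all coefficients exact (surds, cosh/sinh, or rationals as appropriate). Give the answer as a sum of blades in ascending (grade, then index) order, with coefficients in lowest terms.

B^2 term by term: the squares give (-560/7789)^2*(e12)^2 + (1050/7789)^2*(e13)^2 + (700/7789)^2*(e14)^2 + (-7011/15578)^2*(e15)^2 + (400/7789)^2*(e25)^2 + (-750/7789)^2*(e35)^2 + (-500/7789)^2*(e45)^2 = 313600/60668521*(-1) + 1102500/60668521*(-1) + 490000/60668521*(-1) + 49154121/242674084*(-1) + 160000/60668521*(-1) + 562500/60668521*(-1) + 250000/60668521*(-1) = -1/4 (each basis 2-blade squares to minus the product of its generators' squares); cross terms between blades sharing an index anticommute and cancel; the commuting (index-disjoint) pairs give grade-4 terms 2*c*c'*(blade product), which cancel blade by blade — e1235: 840000/60668521 - 840000/60668521 = 0; e1245: 560000/60668521 - 560000/60668521 = 0; e1345: -1050000/60668521 + 1050000/60668521 = 0 — confirming B is simple. So B^2 = -1/4.
B^2 = -1/4 — the negative square puts this in the circular regime; l = 1/2, alpha*l = -pi/4, so exp(alpha B) = cos(-pi/4) + (sin(-pi/4)/(1/2))*B = sqrt(2)/2 + (-sqrt(2))*B.
Answer: sqrt(2)/2 + 560*sqrt(2)/7789*e12 - 1050*sqrt(2)/7789*e13 - 700*sqrt(2)/7789*e14 + 7011*sqrt(2)/15578*e15 - 400*sqrt(2)/7789*e25 + 750*sqrt(2)/7789*e35 + 500*sqrt(2)/7789*e45


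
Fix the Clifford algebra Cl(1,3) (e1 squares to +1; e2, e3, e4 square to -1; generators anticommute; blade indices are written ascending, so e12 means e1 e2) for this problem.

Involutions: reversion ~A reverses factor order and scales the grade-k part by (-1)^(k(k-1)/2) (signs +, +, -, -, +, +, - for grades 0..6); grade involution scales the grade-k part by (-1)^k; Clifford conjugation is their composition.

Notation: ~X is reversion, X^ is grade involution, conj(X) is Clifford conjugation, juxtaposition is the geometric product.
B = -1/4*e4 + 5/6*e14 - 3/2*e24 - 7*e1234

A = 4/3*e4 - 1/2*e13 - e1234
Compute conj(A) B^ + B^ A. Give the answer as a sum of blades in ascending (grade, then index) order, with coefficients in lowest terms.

first term: -20/3 - 10/9*e1 + 2*e2 + 3/2*e13 - 5/6*e23 + 7/2*e24 - 5/12*e34 + 115/12*e123 + 1/8*e134 + 3/4*e1234
second term: -22/3 - 10/9*e1 + 2*e2 + 3/2*e13 - 5/6*e23 - 7/2*e24 - 5/12*e34 + 109/12*e123 - 1/8*e134 - 3/4*e1234
Answer: -14 - 20/9*e1 + 4*e2 + 3*e13 - 5/3*e23 - 5/6*e34 + 56/3*e123


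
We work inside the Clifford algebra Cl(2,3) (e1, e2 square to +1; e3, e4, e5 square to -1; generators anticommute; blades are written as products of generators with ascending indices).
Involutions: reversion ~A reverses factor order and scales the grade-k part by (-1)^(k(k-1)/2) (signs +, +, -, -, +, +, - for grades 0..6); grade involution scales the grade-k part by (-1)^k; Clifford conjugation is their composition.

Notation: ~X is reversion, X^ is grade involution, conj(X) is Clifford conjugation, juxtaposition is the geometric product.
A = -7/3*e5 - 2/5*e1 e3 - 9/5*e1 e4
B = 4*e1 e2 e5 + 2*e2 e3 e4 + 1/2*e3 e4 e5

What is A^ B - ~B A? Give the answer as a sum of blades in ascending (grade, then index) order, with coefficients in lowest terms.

first term: -28/3*e1 e2 - 7/6*e3 e4 + 18/5*e1 e2 e3 - 4/5*e1 e2 e4 - 9/10*e1 e3 e5 + 1/5*e1 e4 e5 - 8/5*e2 e3 e5 - 36/5*e2 e4 e5 - 14/3*e2 e3 e4 e5
second term: -28/3*e1 e2 - 7/6*e3 e4 + 18/5*e1 e2 e3 - 4/5*e1 e2 e4 - 9/10*e1 e3 e5 + 1/5*e1 e4 e5 - 8/5*e2 e3 e5 - 36/5*e2 e4 e5 + 14/3*e2 e3 e4 e5
Answer: -28/3*e2 e3 e4 e5


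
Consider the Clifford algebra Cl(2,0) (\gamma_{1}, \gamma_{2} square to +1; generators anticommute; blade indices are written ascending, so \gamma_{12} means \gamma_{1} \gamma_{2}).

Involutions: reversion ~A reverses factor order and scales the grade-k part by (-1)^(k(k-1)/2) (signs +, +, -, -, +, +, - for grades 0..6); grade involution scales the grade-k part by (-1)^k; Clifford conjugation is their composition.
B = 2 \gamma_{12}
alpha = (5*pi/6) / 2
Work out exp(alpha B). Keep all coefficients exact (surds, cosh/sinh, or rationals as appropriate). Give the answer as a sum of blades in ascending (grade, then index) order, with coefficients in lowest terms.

B^2 = (2)^2*(\gamma_{12})^2 = 4*(-1) = -4 (a basis 2-blade squares to minus the product of its generators' squares).
B^2 = -4 — the negative square puts this in the circular regime; l = 2, alpha*l = \frac{5 \pi}{6}, so exp(alpha B) = cos(\frac{5 \pi}{6}) + (sin(\frac{5 \pi}{6})/2)*B = - \frac{\sqrt{3}}{2} + (\frac{1}{4})*B.
Answer: - \frac{\sqrt{3}}{2} + \frac{1}{2} \gamma_{12}


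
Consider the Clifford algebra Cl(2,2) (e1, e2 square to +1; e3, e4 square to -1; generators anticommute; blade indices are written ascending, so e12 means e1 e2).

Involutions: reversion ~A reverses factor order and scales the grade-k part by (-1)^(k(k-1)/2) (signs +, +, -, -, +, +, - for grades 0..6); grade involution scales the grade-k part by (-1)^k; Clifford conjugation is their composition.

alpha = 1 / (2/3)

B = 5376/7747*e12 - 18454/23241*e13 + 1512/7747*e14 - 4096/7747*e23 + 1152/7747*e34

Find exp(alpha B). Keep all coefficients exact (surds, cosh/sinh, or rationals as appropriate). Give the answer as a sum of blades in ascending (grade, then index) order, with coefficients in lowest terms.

B^2 term by term: the squares give (5376/7747)^2*(e12)^2 + (-18454/23241)^2*(e13)^2 + (1512/7747)^2*(e14)^2 + (-4096/7747)^2*(e23)^2 + (1152/7747)^2*(e34)^2 = 28901376/60016009*(-1) + 340550116/540144081*(+1) + 2286144/60016009*(+1) + 16777216/60016009*(+1) + 1327104/60016009*(-1) = 4/9 (each basis 2-blade squares to minus the product of its generators' squares); cross terms between blades sharing an index anticommute and cancel; the commuting (index-disjoint) pairs give grade-4 terms 2*c*c'*(blade product), which cancel blade by blade — e1234: 12386304/60016009 - 12386304/60016009 = 0 — confirming B is simple. So B^2 = 4/9.
B^2 = 4/9 — the positive square puts this in the hyperbolic regime; l = 2/3, alpha*l = 1, so exp(alpha B) = cosh(1) + (sinh(1)/(2/3))*B = cosh(1) + (3*sinh(1)/2)*B.
Answer: cosh(1) + 8064*sinh(1)/7747*e12 - 9227*sinh(1)/7747*e13 + 2268*sinh(1)/7747*e14 - 6144*sinh(1)/7747*e23 + 1728*sinh(1)/7747*e34


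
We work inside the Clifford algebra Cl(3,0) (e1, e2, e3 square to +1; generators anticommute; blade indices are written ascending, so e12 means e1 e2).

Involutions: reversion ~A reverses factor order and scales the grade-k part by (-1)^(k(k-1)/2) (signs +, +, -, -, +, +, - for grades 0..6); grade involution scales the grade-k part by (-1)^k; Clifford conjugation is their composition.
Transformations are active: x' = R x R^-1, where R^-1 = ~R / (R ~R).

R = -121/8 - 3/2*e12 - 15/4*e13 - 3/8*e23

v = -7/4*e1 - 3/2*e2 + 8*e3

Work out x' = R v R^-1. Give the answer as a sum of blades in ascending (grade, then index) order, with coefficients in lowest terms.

~R = -121/8 + 3/2*e12 + 15/4*e13 + 3/8*e23, and R ~R = 7847/32, so R^-1 = ~R / (7847/32).
R v = -41/32*e1 + 273/16*e2 - 1025/8*e3 - 543/32*e123
Answer: 61519/31388*e1 - 17637/15694*e2 + 62878/7847*e3


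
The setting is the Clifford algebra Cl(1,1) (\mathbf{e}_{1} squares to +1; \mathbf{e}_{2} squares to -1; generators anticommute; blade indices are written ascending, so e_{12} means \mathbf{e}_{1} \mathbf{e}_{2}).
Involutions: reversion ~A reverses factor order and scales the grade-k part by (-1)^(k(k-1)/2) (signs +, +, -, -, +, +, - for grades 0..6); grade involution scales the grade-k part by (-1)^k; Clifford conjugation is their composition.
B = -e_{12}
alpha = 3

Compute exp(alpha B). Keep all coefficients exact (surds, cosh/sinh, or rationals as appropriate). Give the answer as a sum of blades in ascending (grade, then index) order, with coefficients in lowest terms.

B^2 = (-1)^2*(e_{12})^2 = 1*(+1) = 1 (a basis 2-blade squares to minus the product of its generators' squares).
B^2 = 1 — a positive square means the series sums to a boost: l = 1, alpha*l = 3, so exp(alpha B) = cosh(3) + (sinh(3)/1)*B = \cosh{\left(3 \right)} + (\sinh{\left(3 \right)})*B.
Answer: \cosh{\left(3 \right)} - \sinh{\left(3 \right)} e_{12}


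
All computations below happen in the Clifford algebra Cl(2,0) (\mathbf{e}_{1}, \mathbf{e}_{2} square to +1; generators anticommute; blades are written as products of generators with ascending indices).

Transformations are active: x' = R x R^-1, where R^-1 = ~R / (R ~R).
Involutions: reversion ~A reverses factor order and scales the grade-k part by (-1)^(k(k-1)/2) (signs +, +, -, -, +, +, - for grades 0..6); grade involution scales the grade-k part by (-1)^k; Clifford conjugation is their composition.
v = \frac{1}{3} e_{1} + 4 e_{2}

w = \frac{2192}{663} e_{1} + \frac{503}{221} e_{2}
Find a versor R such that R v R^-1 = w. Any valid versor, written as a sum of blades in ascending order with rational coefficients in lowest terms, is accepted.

Sketch: the shared square \frac{145}{9} makes R = v + w = \frac{2413}{663} e_{1} + \frac{1387}{221} e_{2} the natural versor; its sandwich fixes that direction, negates (v - w)/2, and sends v to w.
Answer: \frac{2413}{663} e_{1} + \frac{1387}{221} e_{2}


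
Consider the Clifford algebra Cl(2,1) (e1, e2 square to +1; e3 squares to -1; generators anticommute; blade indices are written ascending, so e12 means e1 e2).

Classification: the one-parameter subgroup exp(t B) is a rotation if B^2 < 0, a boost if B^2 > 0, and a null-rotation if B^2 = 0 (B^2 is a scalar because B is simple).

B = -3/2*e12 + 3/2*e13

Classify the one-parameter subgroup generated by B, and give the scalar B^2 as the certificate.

B^2 term by term: the squares give (-3/2)^2*(e12)^2 + (3/2)^2*(e13)^2 = 9/4*(-1) + 9/4*(+1) = 0 (each basis 2-blade squares to minus the product of its generators' squares); cross terms between blades sharing an index anticommute and cancel. So B^2 = 0.
Answer: null-rotation, certificate B^2 = 0. The scalar 0 is the complete invariant here: its sign names the subgroup type.


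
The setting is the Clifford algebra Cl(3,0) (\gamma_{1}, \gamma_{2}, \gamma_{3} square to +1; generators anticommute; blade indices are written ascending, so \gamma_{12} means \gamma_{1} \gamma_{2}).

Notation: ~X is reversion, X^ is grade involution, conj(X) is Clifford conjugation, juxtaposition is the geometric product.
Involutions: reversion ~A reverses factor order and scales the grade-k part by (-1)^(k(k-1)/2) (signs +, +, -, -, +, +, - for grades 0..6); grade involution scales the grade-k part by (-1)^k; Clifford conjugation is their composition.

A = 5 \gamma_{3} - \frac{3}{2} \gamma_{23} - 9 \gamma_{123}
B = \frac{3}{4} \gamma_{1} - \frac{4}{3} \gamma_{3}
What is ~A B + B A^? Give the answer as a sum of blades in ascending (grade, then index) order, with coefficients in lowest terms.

first term: -\frac{20}{3} - 2 \gamma_{2} - 12 \gamma_{12} - \frac{15}{4} \gamma_{13} + \frac{27}{4} \gamma_{23} + \frac{9}{8} \gamma_{123}
second term: \frac{20}{3} - 2 \gamma_{2} - 12 \gamma_{12} - \frac{15}{4} \gamma_{13} + \frac{27}{4} \gamma_{23} - \frac{9}{8} \gamma_{123}
Answer: -4 \gamma_{2} - 24 \gamma_{12} - \frac{15}{2} \gamma_{13} + \frac{27}{2} \gamma_{23}


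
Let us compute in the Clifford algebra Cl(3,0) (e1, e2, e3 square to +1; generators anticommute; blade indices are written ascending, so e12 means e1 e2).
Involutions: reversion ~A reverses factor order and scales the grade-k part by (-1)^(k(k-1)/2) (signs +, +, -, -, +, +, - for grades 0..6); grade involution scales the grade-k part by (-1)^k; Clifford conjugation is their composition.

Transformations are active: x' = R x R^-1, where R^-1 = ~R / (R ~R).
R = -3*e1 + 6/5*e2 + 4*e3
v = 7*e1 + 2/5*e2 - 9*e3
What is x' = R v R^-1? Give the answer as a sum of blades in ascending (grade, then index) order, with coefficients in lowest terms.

~R = -3*e1 + 6/5*e2 + 4*e3, and R ~R = 661/25, so R^-1 = ~R / (661/25).
R v = -1413/25 - 48/5*e12 - e13 - 62/5*e23
Answer: 3851/661*e1 - 18278/3305*e2 - 5355/661*e3


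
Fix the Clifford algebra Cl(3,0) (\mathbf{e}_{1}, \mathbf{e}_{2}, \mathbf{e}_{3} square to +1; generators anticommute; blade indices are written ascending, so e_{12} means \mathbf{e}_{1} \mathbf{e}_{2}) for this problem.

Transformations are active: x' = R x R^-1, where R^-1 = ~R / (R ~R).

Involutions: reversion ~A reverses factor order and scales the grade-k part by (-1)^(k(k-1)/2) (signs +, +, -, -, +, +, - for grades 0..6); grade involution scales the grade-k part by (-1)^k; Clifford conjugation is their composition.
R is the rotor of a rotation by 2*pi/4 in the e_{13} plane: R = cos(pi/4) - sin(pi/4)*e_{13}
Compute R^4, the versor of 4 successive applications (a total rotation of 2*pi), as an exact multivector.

Rotor phase runs at HALF the rotation angle; powers of one rotor simply add phase, so after 4 steps in e_{13} the phase is 4*pi/4 = \pi and R^4 = cos(\pi) - sin(\pi)*e_{13}.
cos(\pi) = -1 and sin(\pi) = 0, so R^4 = -1. The total rotation 2*pi is 1 full turn, so every vector returns to itself, yet the rotor is -1, on the OTHER sheet of the double cover (an odd number of 2*pi turns).
Answer: -1
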